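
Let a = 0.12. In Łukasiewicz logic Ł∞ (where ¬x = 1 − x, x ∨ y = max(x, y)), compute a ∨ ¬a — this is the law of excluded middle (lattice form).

¬a = 1 − 0.12 = 0.88
a ∨ ¬a = max(0.12, 0.88) = 0.88
(The value 0.88 < 1 shows this instance is not satisfied; not a Ł∞-tautology — its value is max(a, 1−a).)

0.88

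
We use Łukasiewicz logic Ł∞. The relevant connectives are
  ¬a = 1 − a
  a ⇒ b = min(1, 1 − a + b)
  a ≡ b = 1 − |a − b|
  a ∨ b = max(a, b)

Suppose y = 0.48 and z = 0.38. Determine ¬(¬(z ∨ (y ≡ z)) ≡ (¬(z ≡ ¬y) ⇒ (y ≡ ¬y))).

0.90

y ≡ z = 1 − |0.48 − 0.38| = 1 − 0.10 = 0.90
z ∨ (y ≡ z) = max(0.38, 0.90) = 0.90
¬(z ∨ (y ≡ z)) = 1 − 0.90 = 0.10
¬y = 1 − 0.48 = 0.52
z ≡ ¬y = 1 − |0.38 − 0.52| = 1 − 0.14 = 0.86
¬(z ≡ ¬y) = 1 − 0.86 = 0.14
y ≡ ¬y = 1 − |0.48 − 0.52| = 1 − 0.04 = 0.96
¬(z ≡ ¬y) ⇒ (y ≡ ¬y) = min(1, 1 − 0.14 + 0.96) = min(1, 1.82) = 1.00
¬(z ∨ (y ≡ z)) ≡ (¬(z ≡ ¬y) ⇒ (y ≡ ¬y)) = 1 − |0.10 − 1.00| = 1 − 0.90 = 0.10
¬(¬(z ∨ (y ≡ z)) ≡ (¬(z ≡ ¬y) ⇒ (y ≡ ¬y))) = 1 − 0.10 = 0.90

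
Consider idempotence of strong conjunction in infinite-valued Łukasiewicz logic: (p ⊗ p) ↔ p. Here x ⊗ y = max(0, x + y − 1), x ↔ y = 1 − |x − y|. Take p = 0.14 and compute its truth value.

p ⊗ p = max(0, 0.14 + 0.14 − 1) = max(0, -0.72) = 0.00
(p ⊗ p) ↔ p = 1 − |0.00 − 0.14| = 1 − 0.14 = 0.86
(The value 0.86 < 1 shows this instance is not satisfied; fails in Ł∞ since a ⊗ a = max(0, 2a−1) ≠ a in general.)

0.86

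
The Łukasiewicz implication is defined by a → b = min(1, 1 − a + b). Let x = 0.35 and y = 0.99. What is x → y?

x → y = min(1, 1 − 0.35 + 0.99) = min(1, 1.64) = 1.00
For comparison, the Gödel implication (1 if a ≤ b else b) would give 1.00.

1.00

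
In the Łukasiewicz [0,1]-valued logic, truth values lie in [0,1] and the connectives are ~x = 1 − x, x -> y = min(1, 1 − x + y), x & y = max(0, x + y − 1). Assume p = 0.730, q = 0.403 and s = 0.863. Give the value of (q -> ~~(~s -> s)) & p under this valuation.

~s = 1 − 0.863 = 0.137
~s -> s = min(1, 1 − 0.137 + 0.863) = min(1, 1.726) = 1.000
~(~s -> s) = 1 − 1.000 = 0.000
~~(~s -> s) = 1 − 0.000 = 1.000
q -> ~~(~s -> s) = min(1, 1 − 0.403 + 1.000) = min(1, 1.597) = 1.000
(q -> ~~(~s -> s)) & p = max(0, 1.000 + 0.730 − 1) = max(0, 0.730) = 0.730

0.730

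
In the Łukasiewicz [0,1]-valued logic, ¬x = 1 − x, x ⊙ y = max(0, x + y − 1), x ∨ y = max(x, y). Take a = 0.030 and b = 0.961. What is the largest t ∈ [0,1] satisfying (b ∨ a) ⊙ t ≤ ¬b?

0.078

b ∨ a = max(0.961, 0.030) = 0.961
So the left factor is b ∨ a = 0.961.
¬b = 1 − 0.961 = 0.039
So the right-hand bound is ¬b = 0.039.
The residuum of the Łukasiewicz t-norm gives the supremum: min(1, 1 − 0.961 + 0.039).
1 − 0.961 + 0.039 = 0.078, so t = min(1, 0.078) = 0.078.
Check: 0.961 ⊙ 0.078 = max(0, 0.039) = 0.039 ≤ 0.039.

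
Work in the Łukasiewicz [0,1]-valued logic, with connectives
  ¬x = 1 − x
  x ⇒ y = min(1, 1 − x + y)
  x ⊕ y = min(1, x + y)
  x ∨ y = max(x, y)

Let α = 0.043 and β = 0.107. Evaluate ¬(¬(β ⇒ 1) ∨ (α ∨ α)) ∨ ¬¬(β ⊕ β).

β ⇒ 1 = min(1, 1 − 0.107 + 1.000) = min(1, 1.893) = 1.000
¬(β ⇒ 1) = 1 − 1.000 = 0.000
α ∨ α = max(0.043, 0.043) = 0.043
¬(β ⇒ 1) ∨ (α ∨ α) = max(0.000, 0.043) = 0.043
¬(¬(β ⇒ 1) ∨ (α ∨ α)) = 1 − 0.043 = 0.957
β ⊕ β = min(1, 0.107 + 0.107) = min(1, 0.214) = 0.214
¬(β ⊕ β) = 1 − 0.214 = 0.786
¬¬(β ⊕ β) = 1 − 0.786 = 0.214
¬(¬(β ⇒ 1) ∨ (α ∨ α)) ∨ ¬¬(β ⊕ β) = max(0.957, 0.214) = 0.957

0.957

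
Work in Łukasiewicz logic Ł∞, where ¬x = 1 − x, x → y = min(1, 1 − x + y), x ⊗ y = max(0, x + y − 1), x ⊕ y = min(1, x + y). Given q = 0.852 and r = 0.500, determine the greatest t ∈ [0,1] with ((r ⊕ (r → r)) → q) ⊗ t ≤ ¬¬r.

r → r = min(1, 1 − 0.500 + 0.500) = min(1, 1.000) = 1.000
r ⊕ (r → r) = min(1, 0.500 + 1.000) = min(1, 1.500) = 1.000
(r ⊕ (r → r)) → q = min(1, 1 − 1.000 + 0.852) = min(1, 0.852) = 0.852
So the left factor is (r ⊕ (r → r)) → q = 0.852.
¬r = 1 − 0.500 = 0.500
¬¬r = 1 − 0.500 = 0.500
So the right-hand bound is ¬¬r = 0.500.
The residuum of the Łukasiewicz t-norm gives the supremum: min(1, 1 − 0.852 + 0.500).
1 − 0.852 + 0.500 = 0.648, so t = min(1, 0.648) = 0.648.
Check: 0.852 ⊗ 0.648 = max(0, 0.500) = 0.500 ≤ 0.500.

0.648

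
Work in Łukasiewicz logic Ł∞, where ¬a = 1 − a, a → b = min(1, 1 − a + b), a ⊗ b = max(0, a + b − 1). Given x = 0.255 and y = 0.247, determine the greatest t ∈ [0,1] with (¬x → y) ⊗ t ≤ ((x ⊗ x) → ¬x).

¬x = 1 − 0.255 = 0.745
¬x → y = min(1, 1 − 0.745 + 0.247) = min(1, 0.502) = 0.502
So the left factor is ¬x → y = 0.502.
x ⊗ x = max(0, 0.255 + 0.255 − 1) = max(0, -0.490) = 0.000
(x ⊗ x) → ¬x = min(1, 1 − 0.000 + 0.745) = min(1, 1.745) = 1.000
So the right-hand bound is (x ⊗ x) → ¬x = 1.000.
The residuum of the Łukasiewicz t-norm gives the supremum: min(1, 1 − 0.502 + 1.000).
1 − 0.502 + 1.000 = 1.498, so t = min(1, 1.498) = 1.000.
Check: 0.502 ⊗ 1.000 = max(0, 0.502) = 0.502 ≤ 1.000.

1.000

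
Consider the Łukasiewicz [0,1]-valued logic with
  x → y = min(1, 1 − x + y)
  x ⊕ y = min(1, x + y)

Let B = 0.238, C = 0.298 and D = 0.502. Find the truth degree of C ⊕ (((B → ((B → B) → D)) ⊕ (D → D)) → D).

0.800

B → B = min(1, 1 − 0.238 + 0.238) = min(1, 1.000) = 1.000
(B → B) → D = min(1, 1 − 1.000 + 0.502) = min(1, 0.502) = 0.502
B → ((B → B) → D) = min(1, 1 − 0.238 + 0.502) = min(1, 1.264) = 1.000
D → D = min(1, 1 − 0.502 + 0.502) = min(1, 1.000) = 1.000
(B → ((B → B) → D)) ⊕ (D → D) = min(1, 1.000 + 1.000) = min(1, 2.000) = 1.000
((B → ((B → B) → D)) ⊕ (D → D)) → D = min(1, 1 − 1.000 + 0.502) = min(1, 0.502) = 0.502
C ⊕ (((B → ((B → B) → D)) ⊕ (D → D)) → D) = min(1, 0.298 + 0.502) = min(1, 0.800) = 0.800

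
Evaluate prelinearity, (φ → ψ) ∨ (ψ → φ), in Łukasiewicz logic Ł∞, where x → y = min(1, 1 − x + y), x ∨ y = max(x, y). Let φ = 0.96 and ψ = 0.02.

1.00

φ → ψ = min(1, 1 − 0.96 + 0.02) = min(1, 0.06) = 0.06
ψ → φ = min(1, 1 − 0.02 + 0.96) = min(1, 1.94) = 1.00
(φ → ψ) ∨ (ψ → φ) = max(0.06, 1.00) = 1.00
(As expected: a Ł∞-tautology — holds in every MV-chain.)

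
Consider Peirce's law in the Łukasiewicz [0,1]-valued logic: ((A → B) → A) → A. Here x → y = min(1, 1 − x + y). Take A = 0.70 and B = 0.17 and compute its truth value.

0.70

A → B = min(1, 1 − 0.70 + 0.17) = min(1, 0.47) = 0.47
(A → B) → A = min(1, 1 − 0.47 + 0.70) = min(1, 1.23) = 1.00
((A → B) → A) → A = min(1, 1 − 1.00 + 0.70) = min(1, 0.70) = 0.70
(The value 0.70 < 1 shows this instance is not satisfied; not a Ł∞-tautology in general.)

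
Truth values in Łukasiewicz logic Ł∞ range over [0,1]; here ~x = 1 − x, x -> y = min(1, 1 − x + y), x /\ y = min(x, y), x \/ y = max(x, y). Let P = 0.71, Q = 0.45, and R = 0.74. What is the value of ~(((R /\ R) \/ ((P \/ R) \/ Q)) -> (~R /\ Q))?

R /\ R = min(0.74, 0.74) = 0.74
P \/ R = max(0.71, 0.74) = 0.74
(P \/ R) \/ Q = max(0.74, 0.45) = 0.74
(R /\ R) \/ ((P \/ R) \/ Q) = max(0.74, 0.74) = 0.74
~R = 1 − 0.74 = 0.26
~R /\ Q = min(0.26, 0.45) = 0.26
((R /\ R) \/ ((P \/ R) \/ Q)) -> (~R /\ Q) = min(1, 1 − 0.74 + 0.26) = min(1, 0.52) = 0.52
~(((R /\ R) \/ ((P \/ R) \/ Q)) -> (~R /\ Q)) = 1 − 0.52 = 0.48

0.48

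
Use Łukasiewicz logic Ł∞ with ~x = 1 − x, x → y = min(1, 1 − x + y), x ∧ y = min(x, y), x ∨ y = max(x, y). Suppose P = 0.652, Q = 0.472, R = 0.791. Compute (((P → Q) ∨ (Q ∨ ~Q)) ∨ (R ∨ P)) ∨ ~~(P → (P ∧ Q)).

P → Q = min(1, 1 − 0.652 + 0.472) = min(1, 0.820) = 0.820
~Q = 1 − 0.472 = 0.528
Q ∨ ~Q = max(0.472, 0.528) = 0.528
(P → Q) ∨ (Q ∨ ~Q) = max(0.820, 0.528) = 0.820
R ∨ P = max(0.791, 0.652) = 0.791
((P → Q) ∨ (Q ∨ ~Q)) ∨ (R ∨ P) = max(0.820, 0.791) = 0.820
P ∧ Q = min(0.652, 0.472) = 0.472
P → (P ∧ Q) = min(1, 1 − 0.652 + 0.472) = min(1, 0.820) = 0.820
~(P → (P ∧ Q)) = 1 − 0.820 = 0.180
~~(P → (P ∧ Q)) = 1 − 0.180 = 0.820
(((P → Q) ∨ (Q ∨ ~Q)) ∨ (R ∨ P)) ∨ ~~(P → (P ∧ Q)) = max(0.820, 0.820) = 0.820

0.820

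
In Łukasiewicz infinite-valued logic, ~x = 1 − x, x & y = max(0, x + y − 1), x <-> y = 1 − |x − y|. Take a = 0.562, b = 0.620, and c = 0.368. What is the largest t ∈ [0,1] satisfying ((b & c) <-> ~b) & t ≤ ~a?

b & c = max(0, 0.620 + 0.368 − 1) = max(0, -0.012) = 0.000
~b = 1 − 0.620 = 0.380
(b & c) <-> ~b = 1 − |0.000 − 0.380| = 1 − 0.380 = 0.620
So the left factor is (b & c) <-> ~b = 0.620.
~a = 1 − 0.562 = 0.438
So the right-hand bound is ~a = 0.438.
The residuum of the Łukasiewicz t-norm gives the supremum: min(1, 1 − 0.620 + 0.438).
1 − 0.620 + 0.438 = 0.818, so t = min(1, 0.818) = 0.818.
Check: 0.620 & 0.818 = max(0, 0.438) = 0.438 ≤ 0.438.

0.818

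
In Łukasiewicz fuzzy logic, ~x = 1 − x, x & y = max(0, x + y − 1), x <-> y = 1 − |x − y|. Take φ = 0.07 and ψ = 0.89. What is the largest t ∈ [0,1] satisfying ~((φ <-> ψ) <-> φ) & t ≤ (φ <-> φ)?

1.00

φ <-> ψ = 1 − |0.07 − 0.89| = 1 − 0.82 = 0.18
(φ <-> ψ) <-> φ = 1 − |0.18 − 0.07| = 1 − 0.11 = 0.89
~((φ <-> ψ) <-> φ) = 1 − 0.89 = 0.11
So the left factor is ~((φ <-> ψ) <-> φ) = 0.11.
φ <-> φ = 1 − |0.07 − 0.07| = 1 − 0.00 = 1.00
So the right-hand bound is φ <-> φ = 1.00.
The residuum of the Łukasiewicz t-norm gives the supremum: min(1, 1 − 0.11 + 1.00).
1 − 0.11 + 1.00 = 1.89, so t = min(1, 1.89) = 1.00.
Check: 0.11 & 1.00 = max(0, 0.11) = 0.11 ≤ 1.00.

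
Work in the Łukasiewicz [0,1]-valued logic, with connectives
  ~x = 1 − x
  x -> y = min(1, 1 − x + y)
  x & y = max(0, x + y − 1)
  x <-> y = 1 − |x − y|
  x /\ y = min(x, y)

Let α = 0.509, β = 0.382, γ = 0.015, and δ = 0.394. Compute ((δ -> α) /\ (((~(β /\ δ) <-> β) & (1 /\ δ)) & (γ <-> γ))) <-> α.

δ -> α = min(1, 1 − 0.394 + 0.509) = min(1, 1.115) = 1.000
β /\ δ = min(0.382, 0.394) = 0.382
~(β /\ δ) = 1 − 0.382 = 0.618
~(β /\ δ) <-> β = 1 − |0.618 − 0.382| = 1 − 0.236 = 0.764
1 /\ δ = min(1.000, 0.394) = 0.394
(~(β /\ δ) <-> β) & (1 /\ δ) = max(0, 0.764 + 0.394 − 1) = max(0, 0.158) = 0.158
γ <-> γ = 1 − |0.015 − 0.015| = 1 − 0.000 = 1.000
((~(β /\ δ) <-> β) & (1 /\ δ)) & (γ <-> γ) = max(0, 0.158 + 1.000 − 1) = max(0, 0.158) = 0.158
(δ -> α) /\ (((~(β /\ δ) <-> β) & (1 /\ δ)) & (γ <-> γ)) = min(1.000, 0.158) = 0.158
((δ -> α) /\ (((~(β /\ δ) <-> β) & (1 /\ δ)) & (γ <-> γ))) <-> α = 1 − |0.158 − 0.509| = 1 − 0.351 = 0.649

0.649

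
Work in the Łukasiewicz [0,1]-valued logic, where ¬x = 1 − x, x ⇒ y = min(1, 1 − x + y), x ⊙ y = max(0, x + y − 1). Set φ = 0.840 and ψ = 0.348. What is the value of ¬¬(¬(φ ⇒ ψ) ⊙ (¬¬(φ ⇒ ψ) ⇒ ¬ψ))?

0.492

φ ⇒ ψ = min(1, 1 − 0.840 + 0.348) = min(1, 0.508) = 0.508
¬(φ ⇒ ψ) = 1 − 0.508 = 0.492
¬¬(φ ⇒ ψ) = 1 − 0.492 = 0.508
¬ψ = 1 − 0.348 = 0.652
¬¬(φ ⇒ ψ) ⇒ ¬ψ = min(1, 1 − 0.508 + 0.652) = min(1, 1.144) = 1.000
¬(φ ⇒ ψ) ⊙ (¬¬(φ ⇒ ψ) ⇒ ¬ψ) = max(0, 0.492 + 1.000 − 1) = max(0, 0.492) = 0.492
¬(¬(φ ⇒ ψ) ⊙ (¬¬(φ ⇒ ψ) ⇒ ¬ψ)) = 1 − 0.492 = 0.508
¬¬(¬(φ ⇒ ψ) ⊙ (¬¬(φ ⇒ ψ) ⇒ ¬ψ)) = 1 − 0.508 = 0.492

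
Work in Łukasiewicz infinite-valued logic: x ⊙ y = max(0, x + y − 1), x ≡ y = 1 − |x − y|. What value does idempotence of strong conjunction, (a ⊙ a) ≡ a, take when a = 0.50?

a ⊙ a = max(0, 0.50 + 0.50 − 1) = max(0, 0.00) = 0.00
(a ⊙ a) ≡ a = 1 − |0.00 − 0.50| = 1 − 0.50 = 0.50
(The value 0.50 < 1 shows this instance is not satisfied; fails in Ł∞ since a ⊗ a = max(0, 2a−1) ≠ a in general.)

0.50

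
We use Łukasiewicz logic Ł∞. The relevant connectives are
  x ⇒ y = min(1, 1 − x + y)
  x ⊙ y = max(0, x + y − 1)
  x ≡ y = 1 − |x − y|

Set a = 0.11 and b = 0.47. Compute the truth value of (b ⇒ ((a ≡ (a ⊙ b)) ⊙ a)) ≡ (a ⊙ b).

a ⊙ b = max(0, 0.11 + 0.47 − 1) = max(0, -0.42) = 0.00
a ≡ (a ⊙ b) = 1 − |0.11 − 0.00| = 1 − 0.11 = 0.89
(a ≡ (a ⊙ b)) ⊙ a = max(0, 0.89 + 0.11 − 1) = max(0, 0.00) = 0.00
b ⇒ ((a ≡ (a ⊙ b)) ⊙ a) = min(1, 1 − 0.47 + 0.00) = min(1, 0.53) = 0.53
(b ⇒ ((a ≡ (a ⊙ b)) ⊙ a)) ≡ (a ⊙ b) = 1 − |0.53 − 0.00| = 1 − 0.53 = 0.47

0.47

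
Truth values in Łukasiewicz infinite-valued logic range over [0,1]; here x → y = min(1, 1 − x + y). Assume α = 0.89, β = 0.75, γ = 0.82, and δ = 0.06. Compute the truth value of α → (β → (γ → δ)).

γ → δ = min(1, 1 − 0.82 + 0.06) = min(1, 0.24) = 0.24
β → (γ → δ) = min(1, 1 − 0.75 + 0.24) = min(1, 0.49) = 0.49
α → (β → (γ → δ)) = min(1, 1 − 0.89 + 0.49) = min(1, 0.60) = 0.60

0.60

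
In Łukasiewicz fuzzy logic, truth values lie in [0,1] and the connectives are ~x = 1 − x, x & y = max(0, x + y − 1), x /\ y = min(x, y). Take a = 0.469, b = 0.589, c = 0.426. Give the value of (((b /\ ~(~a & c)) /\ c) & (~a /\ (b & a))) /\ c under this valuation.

0.000

~a = 1 − 0.469 = 0.531
~a & c = max(0, 0.531 + 0.426 − 1) = max(0, -0.043) = 0.000
~(~a & c) = 1 − 0.000 = 1.000
b /\ ~(~a & c) = min(0.589, 1.000) = 0.589
(b /\ ~(~a & c)) /\ c = min(0.589, 0.426) = 0.426
b & a = max(0, 0.589 + 0.469 − 1) = max(0, 0.058) = 0.058
~a /\ (b & a) = min(0.531, 0.058) = 0.058
((b /\ ~(~a & c)) /\ c) & (~a /\ (b & a)) = max(0, 0.426 + 0.058 − 1) = max(0, -0.516) = 0.000
(((b /\ ~(~a & c)) /\ c) & (~a /\ (b & a))) /\ c = min(0.000, 0.426) = 0.000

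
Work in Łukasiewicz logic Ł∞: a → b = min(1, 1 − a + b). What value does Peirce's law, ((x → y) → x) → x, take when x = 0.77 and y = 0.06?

0.77

x → y = min(1, 1 − 0.77 + 0.06) = min(1, 0.29) = 0.29
(x → y) → x = min(1, 1 − 0.29 + 0.77) = min(1, 1.48) = 1.00
((x → y) → x) → x = min(1, 1 − 1.00 + 0.77) = min(1, 0.77) = 0.77
(The value 0.77 < 1 shows this instance is not satisfied; not a Ł∞-tautology in general.)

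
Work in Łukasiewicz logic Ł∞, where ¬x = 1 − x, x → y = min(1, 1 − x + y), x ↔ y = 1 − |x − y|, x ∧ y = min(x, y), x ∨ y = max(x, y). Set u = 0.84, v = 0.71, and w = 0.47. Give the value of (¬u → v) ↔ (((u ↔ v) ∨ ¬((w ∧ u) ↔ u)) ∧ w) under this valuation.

0.47

¬u = 1 − 0.84 = 0.16
¬u → v = min(1, 1 − 0.16 + 0.71) = min(1, 1.55) = 1.00
u ↔ v = 1 − |0.84 − 0.71| = 1 − 0.13 = 0.87
w ∧ u = min(0.47, 0.84) = 0.47
(w ∧ u) ↔ u = 1 − |0.47 − 0.84| = 1 − 0.37 = 0.63
¬((w ∧ u) ↔ u) = 1 − 0.63 = 0.37
(u ↔ v) ∨ ¬((w ∧ u) ↔ u) = max(0.87, 0.37) = 0.87
((u ↔ v) ∨ ¬((w ∧ u) ↔ u)) ∧ w = min(0.87, 0.47) = 0.47
(¬u → v) ↔ (((u ↔ v) ∨ ¬((w ∧ u) ↔ u)) ∧ w) = 1 − |1.00 − 0.47| = 1 − 0.53 = 0.47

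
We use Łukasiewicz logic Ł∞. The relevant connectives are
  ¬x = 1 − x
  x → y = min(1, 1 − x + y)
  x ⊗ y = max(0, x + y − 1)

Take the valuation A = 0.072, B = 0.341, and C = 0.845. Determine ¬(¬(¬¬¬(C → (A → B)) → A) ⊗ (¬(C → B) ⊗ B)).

A → B = min(1, 1 − 0.072 + 0.341) = min(1, 1.269) = 1.000
C → (A → B) = min(1, 1 − 0.845 + 1.000) = min(1, 1.155) = 1.000
¬(C → (A → B)) = 1 − 1.000 = 0.000
¬¬(C → (A → B)) = 1 − 0.000 = 1.000
¬¬¬(C → (A → B)) = 1 − 1.000 = 0.000
¬¬¬(C → (A → B)) → A = min(1, 1 − 0.000 + 0.072) = min(1, 1.072) = 1.000
¬(¬¬¬(C → (A → B)) → A) = 1 − 1.000 = 0.000
C → B = min(1, 1 − 0.845 + 0.341) = min(1, 0.496) = 0.496
¬(C → B) = 1 − 0.496 = 0.504
¬(C → B) ⊗ B = max(0, 0.504 + 0.341 − 1) = max(0, -0.155) = 0.000
¬(¬¬¬(C → (A → B)) → A) ⊗ (¬(C → B) ⊗ B) = max(0, 0.000 + 0.000 − 1) = max(0, -1.000) = 0.000
¬(¬(¬¬¬(C → (A → B)) → A) ⊗ (¬(C → B) ⊗ B)) = 1 − 0.000 = 1.000

1.000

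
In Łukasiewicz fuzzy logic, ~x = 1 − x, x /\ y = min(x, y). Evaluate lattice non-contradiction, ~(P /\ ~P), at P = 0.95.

~P = 1 − 0.95 = 0.05
P /\ ~P = min(0.95, 0.05) = 0.05
~(P /\ ~P) = 1 − 0.05 = 0.95
(The value 0.95 < 1 shows this instance is not satisfied; not a Ł∞-tautology — its value is 1 − min(a, 1−a).)

0.95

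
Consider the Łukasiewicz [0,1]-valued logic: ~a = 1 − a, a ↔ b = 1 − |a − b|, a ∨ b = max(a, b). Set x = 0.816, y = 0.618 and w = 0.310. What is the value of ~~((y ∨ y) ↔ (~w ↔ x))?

y ∨ y = max(0.618, 0.618) = 0.618
~w = 1 − 0.310 = 0.690
~w ↔ x = 1 − |0.690 − 0.816| = 1 − 0.126 = 0.874
(y ∨ y) ↔ (~w ↔ x) = 1 − |0.618 − 0.874| = 1 − 0.256 = 0.744
~((y ∨ y) ↔ (~w ↔ x)) = 1 − 0.744 = 0.256
~~((y ∨ y) ↔ (~w ↔ x)) = 1 − 0.256 = 0.744

0.744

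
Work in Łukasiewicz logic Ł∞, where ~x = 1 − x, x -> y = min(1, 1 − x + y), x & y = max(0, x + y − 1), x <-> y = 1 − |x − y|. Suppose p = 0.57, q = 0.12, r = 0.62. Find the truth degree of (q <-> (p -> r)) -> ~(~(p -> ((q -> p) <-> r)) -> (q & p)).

p -> r = min(1, 1 − 0.57 + 0.62) = min(1, 1.05) = 1.00
q <-> (p -> r) = 1 − |0.12 − 1.00| = 1 − 0.88 = 0.12
q -> p = min(1, 1 − 0.12 + 0.57) = min(1, 1.45) = 1.00
(q -> p) <-> r = 1 − |1.00 − 0.62| = 1 − 0.38 = 0.62
p -> ((q -> p) <-> r) = min(1, 1 − 0.57 + 0.62) = min(1, 1.05) = 1.00
~(p -> ((q -> p) <-> r)) = 1 − 1.00 = 0.00
q & p = max(0, 0.12 + 0.57 − 1) = max(0, -0.31) = 0.00
~(p -> ((q -> p) <-> r)) -> (q & p) = min(1, 1 − 0.00 + 0.00) = min(1, 1.00) = 1.00
~(~(p -> ((q -> p) <-> r)) -> (q & p)) = 1 − 1.00 = 0.00
(q <-> (p -> r)) -> ~(~(p -> ((q -> p) <-> r)) -> (q & p)) = min(1, 1 − 0.12 + 0.00) = min(1, 0.88) = 0.88

0.88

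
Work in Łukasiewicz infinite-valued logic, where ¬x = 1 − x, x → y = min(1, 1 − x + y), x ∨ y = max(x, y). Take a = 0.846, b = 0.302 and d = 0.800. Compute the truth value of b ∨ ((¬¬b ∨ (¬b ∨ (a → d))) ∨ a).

0.954

¬b = 1 − 0.302 = 0.698
¬¬b = 1 − 0.698 = 0.302
a → d = min(1, 1 − 0.846 + 0.800) = min(1, 0.954) = 0.954
¬b ∨ (a → d) = max(0.698, 0.954) = 0.954
¬¬b ∨ (¬b ∨ (a → d)) = max(0.302, 0.954) = 0.954
(¬¬b ∨ (¬b ∨ (a → d))) ∨ a = max(0.954, 0.846) = 0.954
b ∨ ((¬¬b ∨ (¬b ∨ (a → d))) ∨ a) = max(0.302, 0.954) = 0.954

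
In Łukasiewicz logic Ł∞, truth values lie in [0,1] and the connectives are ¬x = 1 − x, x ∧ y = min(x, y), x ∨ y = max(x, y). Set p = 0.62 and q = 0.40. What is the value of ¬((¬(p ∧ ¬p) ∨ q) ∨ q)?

¬p = 1 − 0.62 = 0.38
p ∧ ¬p = min(0.62, 0.38) = 0.38
¬(p ∧ ¬p) = 1 − 0.38 = 0.62
¬(p ∧ ¬p) ∨ q = max(0.62, 0.40) = 0.62
(¬(p ∧ ¬p) ∨ q) ∨ q = max(0.62, 0.40) = 0.62
¬((¬(p ∧ ¬p) ∨ q) ∨ q) = 1 − 0.62 = 0.38

0.38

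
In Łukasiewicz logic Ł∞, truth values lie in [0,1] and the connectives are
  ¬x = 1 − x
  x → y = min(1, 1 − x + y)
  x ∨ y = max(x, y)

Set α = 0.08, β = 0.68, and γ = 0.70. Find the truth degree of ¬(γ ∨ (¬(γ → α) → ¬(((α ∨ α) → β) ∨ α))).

γ → α = min(1, 1 − 0.70 + 0.08) = min(1, 0.38) = 0.38
¬(γ → α) = 1 − 0.38 = 0.62
α ∨ α = max(0.08, 0.08) = 0.08
(α ∨ α) → β = min(1, 1 − 0.08 + 0.68) = min(1, 1.60) = 1.00
((α ∨ α) → β) ∨ α = max(1.00, 0.08) = 1.00
¬(((α ∨ α) → β) ∨ α) = 1 − 1.00 = 0.00
¬(γ → α) → ¬(((α ∨ α) → β) ∨ α) = min(1, 1 − 0.62 + 0.00) = min(1, 0.38) = 0.38
γ ∨ (¬(γ → α) → ¬(((α ∨ α) → β) ∨ α)) = max(0.70, 0.38) = 0.70
¬(γ ∨ (¬(γ → α) → ¬(((α ∨ α) → β) ∨ α))) = 1 − 0.70 = 0.30

0.30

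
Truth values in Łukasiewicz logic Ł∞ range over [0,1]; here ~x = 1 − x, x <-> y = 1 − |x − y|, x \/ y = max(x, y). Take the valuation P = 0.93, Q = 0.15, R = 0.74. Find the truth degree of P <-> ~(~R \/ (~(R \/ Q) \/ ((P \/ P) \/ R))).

0.14

~R = 1 − 0.74 = 0.26
R \/ Q = max(0.74, 0.15) = 0.74
~(R \/ Q) = 1 − 0.74 = 0.26
P \/ P = max(0.93, 0.93) = 0.93
(P \/ P) \/ R = max(0.93, 0.74) = 0.93
~(R \/ Q) \/ ((P \/ P) \/ R) = max(0.26, 0.93) = 0.93
~R \/ (~(R \/ Q) \/ ((P \/ P) \/ R)) = max(0.26, 0.93) = 0.93
~(~R \/ (~(R \/ Q) \/ ((P \/ P) \/ R))) = 1 − 0.93 = 0.07
P <-> ~(~R \/ (~(R \/ Q) \/ ((P \/ P) \/ R))) = 1 − |0.93 − 0.07| = 1 − 0.86 = 0.14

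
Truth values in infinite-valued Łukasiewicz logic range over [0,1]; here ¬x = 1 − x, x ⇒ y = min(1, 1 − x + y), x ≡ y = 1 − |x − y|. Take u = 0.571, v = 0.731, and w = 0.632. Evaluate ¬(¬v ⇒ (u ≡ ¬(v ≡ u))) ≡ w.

¬v = 1 − 0.731 = 0.269
v ≡ u = 1 − |0.731 − 0.571| = 1 − 0.160 = 0.840
¬(v ≡ u) = 1 − 0.840 = 0.160
u ≡ ¬(v ≡ u) = 1 − |0.571 − 0.160| = 1 − 0.411 = 0.589
¬v ⇒ (u ≡ ¬(v ≡ u)) = min(1, 1 − 0.269 + 0.589) = min(1, 1.320) = 1.000
¬(¬v ⇒ (u ≡ ¬(v ≡ u))) = 1 − 1.000 = 0.000
¬(¬v ⇒ (u ≡ ¬(v ≡ u))) ≡ w = 1 − |0.000 − 0.632| = 1 − 0.632 = 0.368

0.368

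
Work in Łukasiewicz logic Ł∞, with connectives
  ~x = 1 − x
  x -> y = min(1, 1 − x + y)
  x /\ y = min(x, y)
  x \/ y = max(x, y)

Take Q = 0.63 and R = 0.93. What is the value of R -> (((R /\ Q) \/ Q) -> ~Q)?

0.81

R /\ Q = min(0.93, 0.63) = 0.63
(R /\ Q) \/ Q = max(0.63, 0.63) = 0.63
~Q = 1 − 0.63 = 0.37
((R /\ Q) \/ Q) -> ~Q = min(1, 1 − 0.63 + 0.37) = min(1, 0.74) = 0.74
R -> (((R /\ Q) \/ Q) -> ~Q) = min(1, 1 − 0.93 + 0.74) = min(1, 0.81) = 0.81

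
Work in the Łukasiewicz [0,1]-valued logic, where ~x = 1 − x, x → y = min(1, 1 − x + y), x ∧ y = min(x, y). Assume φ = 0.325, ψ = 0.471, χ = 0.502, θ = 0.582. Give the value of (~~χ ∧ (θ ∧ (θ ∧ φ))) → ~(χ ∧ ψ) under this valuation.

1.000

~χ = 1 − 0.502 = 0.498
~~χ = 1 − 0.498 = 0.502
θ ∧ φ = min(0.582, 0.325) = 0.325
θ ∧ (θ ∧ φ) = min(0.582, 0.325) = 0.325
~~χ ∧ (θ ∧ (θ ∧ φ)) = min(0.502, 0.325) = 0.325
χ ∧ ψ = min(0.502, 0.471) = 0.471
~(χ ∧ ψ) = 1 − 0.471 = 0.529
(~~χ ∧ (θ ∧ (θ ∧ φ))) → ~(χ ∧ ψ) = min(1, 1 − 0.325 + 0.529) = min(1, 1.204) = 1.000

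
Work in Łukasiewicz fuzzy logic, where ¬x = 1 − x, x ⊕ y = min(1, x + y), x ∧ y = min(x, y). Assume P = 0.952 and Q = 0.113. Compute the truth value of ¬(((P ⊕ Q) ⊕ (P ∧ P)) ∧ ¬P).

0.952

P ⊕ Q = min(1, 0.952 + 0.113) = min(1, 1.065) = 1.000
P ∧ P = min(0.952, 0.952) = 0.952
(P ⊕ Q) ⊕ (P ∧ P) = min(1, 1.000 + 0.952) = min(1, 1.952) = 1.000
¬P = 1 − 0.952 = 0.048
((P ⊕ Q) ⊕ (P ∧ P)) ∧ ¬P = min(1.000, 0.048) = 0.048
¬(((P ⊕ Q) ⊕ (P ∧ P)) ∧ ¬P) = 1 − 0.048 = 0.952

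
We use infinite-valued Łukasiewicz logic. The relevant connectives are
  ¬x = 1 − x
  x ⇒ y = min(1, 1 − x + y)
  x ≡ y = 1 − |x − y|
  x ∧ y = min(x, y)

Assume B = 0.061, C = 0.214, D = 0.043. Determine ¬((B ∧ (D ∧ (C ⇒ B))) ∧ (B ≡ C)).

0.957

C ⇒ B = min(1, 1 − 0.214 + 0.061) = min(1, 0.847) = 0.847
D ∧ (C ⇒ B) = min(0.043, 0.847) = 0.043
B ∧ (D ∧ (C ⇒ B)) = min(0.061, 0.043) = 0.043
B ≡ C = 1 − |0.061 − 0.214| = 1 − 0.153 = 0.847
(B ∧ (D ∧ (C ⇒ B))) ∧ (B ≡ C) = min(0.043, 0.847) = 0.043
¬((B ∧ (D ∧ (C ⇒ B))) ∧ (B ≡ C)) = 1 − 0.043 = 0.957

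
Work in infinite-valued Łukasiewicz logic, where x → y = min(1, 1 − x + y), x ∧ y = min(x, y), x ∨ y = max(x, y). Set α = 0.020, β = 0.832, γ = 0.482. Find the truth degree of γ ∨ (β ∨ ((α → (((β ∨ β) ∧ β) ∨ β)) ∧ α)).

β ∨ β = max(0.832, 0.832) = 0.832
(β ∨ β) ∧ β = min(0.832, 0.832) = 0.832
((β ∨ β) ∧ β) ∨ β = max(0.832, 0.832) = 0.832
α → (((β ∨ β) ∧ β) ∨ β) = min(1, 1 − 0.020 + 0.832) = min(1, 1.812) = 1.000
(α → (((β ∨ β) ∧ β) ∨ β)) ∧ α = min(1.000, 0.020) = 0.020
β ∨ ((α → (((β ∨ β) ∧ β) ∨ β)) ∧ α) = max(0.832, 0.020) = 0.832
γ ∨ (β ∨ ((α → (((β ∨ β) ∧ β) ∨ β)) ∧ α)) = max(0.482, 0.832) = 0.832

0.832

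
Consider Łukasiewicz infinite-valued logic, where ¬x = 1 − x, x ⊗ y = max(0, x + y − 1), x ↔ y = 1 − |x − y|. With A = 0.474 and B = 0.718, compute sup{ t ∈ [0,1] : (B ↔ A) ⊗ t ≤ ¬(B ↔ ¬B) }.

0.680

B ↔ A = 1 − |0.718 − 0.474| = 1 − 0.244 = 0.756
So the left factor is B ↔ A = 0.756.
¬B = 1 − 0.718 = 0.282
B ↔ ¬B = 1 − |0.718 − 0.282| = 1 − 0.436 = 0.564
¬(B ↔ ¬B) = 1 − 0.564 = 0.436
So the right-hand bound is ¬(B ↔ ¬B) = 0.436.
The residuum of the Łukasiewicz t-norm gives the supremum: min(1, 1 − 0.756 + 0.436).
1 − 0.756 + 0.436 = 0.680, so t = min(1, 0.680) = 0.680.
Check: 0.756 ⊗ 0.680 = max(0, 0.436) = 0.436 ≤ 0.436.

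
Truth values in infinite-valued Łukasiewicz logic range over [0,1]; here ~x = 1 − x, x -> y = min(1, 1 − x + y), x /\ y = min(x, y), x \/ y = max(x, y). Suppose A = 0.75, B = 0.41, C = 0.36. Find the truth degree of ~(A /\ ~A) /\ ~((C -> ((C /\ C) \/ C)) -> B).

0.59

~A = 1 − 0.75 = 0.25
A /\ ~A = min(0.75, 0.25) = 0.25
~(A /\ ~A) = 1 − 0.25 = 0.75
C /\ C = min(0.36, 0.36) = 0.36
(C /\ C) \/ C = max(0.36, 0.36) = 0.36
C -> ((C /\ C) \/ C) = min(1, 1 − 0.36 + 0.36) = min(1, 1.00) = 1.00
(C -> ((C /\ C) \/ C)) -> B = min(1, 1 − 1.00 + 0.41) = min(1, 0.41) = 0.41
~((C -> ((C /\ C) \/ C)) -> B) = 1 − 0.41 = 0.59
~(A /\ ~A) /\ ~((C -> ((C /\ C) \/ C)) -> B) = min(0.75, 0.59) = 0.59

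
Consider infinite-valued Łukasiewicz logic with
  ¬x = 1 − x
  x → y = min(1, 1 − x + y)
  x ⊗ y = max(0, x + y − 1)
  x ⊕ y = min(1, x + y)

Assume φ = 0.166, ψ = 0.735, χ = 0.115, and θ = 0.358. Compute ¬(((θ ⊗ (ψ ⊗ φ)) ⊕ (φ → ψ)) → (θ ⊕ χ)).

0.527

ψ ⊗ φ = max(0, 0.735 + 0.166 − 1) = max(0, -0.099) = 0.000
θ ⊗ (ψ ⊗ φ) = max(0, 0.358 + 0.000 − 1) = max(0, -0.642) = 0.000
φ → ψ = min(1, 1 − 0.166 + 0.735) = min(1, 1.569) = 1.000
(θ ⊗ (ψ ⊗ φ)) ⊕ (φ → ψ) = min(1, 0.000 + 1.000) = min(1, 1.000) = 1.000
θ ⊕ χ = min(1, 0.358 + 0.115) = min(1, 0.473) = 0.473
((θ ⊗ (ψ ⊗ φ)) ⊕ (φ → ψ)) → (θ ⊕ χ) = min(1, 1 − 1.000 + 0.473) = min(1, 0.473) = 0.473
¬(((θ ⊗ (ψ ⊗ φ)) ⊕ (φ → ψ)) → (θ ⊕ χ)) = 1 − 0.473 = 0.527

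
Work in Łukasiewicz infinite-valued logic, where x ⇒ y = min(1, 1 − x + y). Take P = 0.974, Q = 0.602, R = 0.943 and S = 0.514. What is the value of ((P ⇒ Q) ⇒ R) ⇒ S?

P ⇒ Q = min(1, 1 − 0.974 + 0.602) = min(1, 0.628) = 0.628
(P ⇒ Q) ⇒ R = min(1, 1 − 0.628 + 0.943) = min(1, 1.315) = 1.000
((P ⇒ Q) ⇒ R) ⇒ S = min(1, 1 − 1.000 + 0.514) = min(1, 0.514) = 0.514

0.514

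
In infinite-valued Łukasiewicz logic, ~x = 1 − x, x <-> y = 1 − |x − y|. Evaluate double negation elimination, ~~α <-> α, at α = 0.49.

~α = 1 − 0.49 = 0.51
~~α = 1 − 0.51 = 0.49
~~α <-> α = 1 − |0.49 − 0.49| = 1 − 0.00 = 1.00
(As expected: always 1 in Ł∞ since negation is involutive.)

1.00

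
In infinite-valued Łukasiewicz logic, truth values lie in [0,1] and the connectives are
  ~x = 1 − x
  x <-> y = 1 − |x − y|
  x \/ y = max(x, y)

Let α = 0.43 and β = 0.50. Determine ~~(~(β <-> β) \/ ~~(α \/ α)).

β <-> β = 1 − |0.50 − 0.50| = 1 − 0.00 = 1.00
~(β <-> β) = 1 − 1.00 = 0.00
α \/ α = max(0.43, 0.43) = 0.43
~(α \/ α) = 1 − 0.43 = 0.57
~~(α \/ α) = 1 − 0.57 = 0.43
~(β <-> β) \/ ~~(α \/ α) = max(0.00, 0.43) = 0.43
~(~(β <-> β) \/ ~~(α \/ α)) = 1 − 0.43 = 0.57
~~(~(β <-> β) \/ ~~(α \/ α)) = 1 − 0.57 = 0.43

0.43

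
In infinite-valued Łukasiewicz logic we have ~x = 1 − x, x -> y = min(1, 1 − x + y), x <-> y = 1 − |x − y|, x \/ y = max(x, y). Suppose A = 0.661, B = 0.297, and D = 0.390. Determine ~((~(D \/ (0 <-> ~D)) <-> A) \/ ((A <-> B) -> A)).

0.000

~D = 1 − 0.390 = 0.610
0 <-> ~D = 1 − |0.000 − 0.610| = 1 − 0.610 = 0.390
D \/ (0 <-> ~D) = max(0.390, 0.390) = 0.390
~(D \/ (0 <-> ~D)) = 1 − 0.390 = 0.610
~(D \/ (0 <-> ~D)) <-> A = 1 − |0.610 − 0.661| = 1 − 0.051 = 0.949
A <-> B = 1 − |0.661 − 0.297| = 1 − 0.364 = 0.636
(A <-> B) -> A = min(1, 1 − 0.636 + 0.661) = min(1, 1.025) = 1.000
(~(D \/ (0 <-> ~D)) <-> A) \/ ((A <-> B) -> A) = max(0.949, 1.000) = 1.000
~((~(D \/ (0 <-> ~D)) <-> A) \/ ((A <-> B) -> A)) = 1 − 1.000 = 0.000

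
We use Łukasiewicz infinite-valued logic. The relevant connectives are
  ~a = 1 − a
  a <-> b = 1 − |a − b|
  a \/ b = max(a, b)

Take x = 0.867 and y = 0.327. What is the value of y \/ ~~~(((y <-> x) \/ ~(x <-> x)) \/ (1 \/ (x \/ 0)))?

y <-> x = 1 − |0.327 − 0.867| = 1 − 0.540 = 0.460
x <-> x = 1 − |0.867 − 0.867| = 1 − 0.000 = 1.000
~(x <-> x) = 1 − 1.000 = 0.000
(y <-> x) \/ ~(x <-> x) = max(0.460, 0.000) = 0.460
x \/ 0 = max(0.867, 0.000) = 0.867
1 \/ (x \/ 0) = max(1.000, 0.867) = 1.000
((y <-> x) \/ ~(x <-> x)) \/ (1 \/ (x \/ 0)) = max(0.460, 1.000) = 1.000
~(((y <-> x) \/ ~(x <-> x)) \/ (1 \/ (x \/ 0))) = 1 − 1.000 = 0.000
~~(((y <-> x) \/ ~(x <-> x)) \/ (1 \/ (x \/ 0))) = 1 − 0.000 = 1.000
~~~(((y <-> x) \/ ~(x <-> x)) \/ (1 \/ (x \/ 0))) = 1 − 1.000 = 0.000
y \/ ~~~(((y <-> x) \/ ~(x <-> x)) \/ (1 \/ (x \/ 0))) = max(0.327, 0.000) = 0.327

0.327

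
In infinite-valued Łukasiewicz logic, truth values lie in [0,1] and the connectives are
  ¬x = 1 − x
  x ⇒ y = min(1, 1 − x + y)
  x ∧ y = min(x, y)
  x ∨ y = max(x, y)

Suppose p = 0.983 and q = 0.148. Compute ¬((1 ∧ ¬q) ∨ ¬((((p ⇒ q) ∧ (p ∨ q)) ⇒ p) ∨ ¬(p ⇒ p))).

¬q = 1 − 0.148 = 0.852
1 ∧ ¬q = min(1.000, 0.852) = 0.852
p ⇒ q = min(1, 1 − 0.983 + 0.148) = min(1, 0.165) = 0.165
p ∨ q = max(0.983, 0.148) = 0.983
(p ⇒ q) ∧ (p ∨ q) = min(0.165, 0.983) = 0.165
((p ⇒ q) ∧ (p ∨ q)) ⇒ p = min(1, 1 − 0.165 + 0.983) = min(1, 1.818) = 1.000
p ⇒ p = min(1, 1 − 0.983 + 0.983) = min(1, 1.000) = 1.000
¬(p ⇒ p) = 1 − 1.000 = 0.000
(((p ⇒ q) ∧ (p ∨ q)) ⇒ p) ∨ ¬(p ⇒ p) = max(1.000, 0.000) = 1.000
¬((((p ⇒ q) ∧ (p ∨ q)) ⇒ p) ∨ ¬(p ⇒ p)) = 1 − 1.000 = 0.000
(1 ∧ ¬q) ∨ ¬((((p ⇒ q) ∧ (p ∨ q)) ⇒ p) ∨ ¬(p ⇒ p)) = max(0.852, 0.000) = 0.852
¬((1 ∧ ¬q) ∨ ¬((((p ⇒ q) ∧ (p ∨ q)) ⇒ p) ∨ ¬(p ⇒ p))) = 1 − 0.852 = 0.148

0.148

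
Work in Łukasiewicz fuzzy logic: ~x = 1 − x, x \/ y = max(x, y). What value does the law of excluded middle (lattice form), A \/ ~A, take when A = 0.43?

~A = 1 − 0.43 = 0.57
A \/ ~A = max(0.43, 0.57) = 0.57
(The value 0.57 < 1 shows this instance is not satisfied; not a Ł∞-tautology — its value is max(a, 1−a).)

0.57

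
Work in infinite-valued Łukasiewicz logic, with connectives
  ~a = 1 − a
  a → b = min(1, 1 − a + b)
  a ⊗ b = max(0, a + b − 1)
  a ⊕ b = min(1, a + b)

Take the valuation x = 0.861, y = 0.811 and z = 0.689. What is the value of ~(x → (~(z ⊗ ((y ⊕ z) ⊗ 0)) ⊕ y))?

y ⊕ z = min(1, 0.811 + 0.689) = min(1, 1.500) = 1.000
(y ⊕ z) ⊗ 0 = max(0, 1.000 + 0.000 − 1) = max(0, 0.000) = 0.000
z ⊗ ((y ⊕ z) ⊗ 0) = max(0, 0.689 + 0.000 − 1) = max(0, -0.311) = 0.000
~(z ⊗ ((y ⊕ z) ⊗ 0)) = 1 − 0.000 = 1.000
~(z ⊗ ((y ⊕ z) ⊗ 0)) ⊕ y = min(1, 1.000 + 0.811) = min(1, 1.811) = 1.000
x → (~(z ⊗ ((y ⊕ z) ⊗ 0)) ⊕ y) = min(1, 1 − 0.861 + 1.000) = min(1, 1.139) = 1.000
~(x → (~(z ⊗ ((y ⊕ z) ⊗ 0)) ⊕ y)) = 1 − 1.000 = 0.000

0.000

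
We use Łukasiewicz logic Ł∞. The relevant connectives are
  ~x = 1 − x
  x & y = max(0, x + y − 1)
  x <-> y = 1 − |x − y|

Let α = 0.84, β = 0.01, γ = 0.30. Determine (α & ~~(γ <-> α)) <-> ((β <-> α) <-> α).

0.97

γ <-> α = 1 − |0.30 − 0.84| = 1 − 0.54 = 0.46
~(γ <-> α) = 1 − 0.46 = 0.54
~~(γ <-> α) = 1 − 0.54 = 0.46
α & ~~(γ <-> α) = max(0, 0.84 + 0.46 − 1) = max(0, 0.30) = 0.30
β <-> α = 1 − |0.01 − 0.84| = 1 − 0.83 = 0.17
(β <-> α) <-> α = 1 − |0.17 − 0.84| = 1 − 0.67 = 0.33
(α & ~~(γ <-> α)) <-> ((β <-> α) <-> α) = 1 − |0.30 − 0.33| = 1 − 0.03 = 0.97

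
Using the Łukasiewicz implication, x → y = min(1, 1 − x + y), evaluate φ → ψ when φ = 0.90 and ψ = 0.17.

φ → ψ = min(1, 1 − 0.90 + 0.17) = min(1, 0.27) = 0.27
For comparison, the Gödel implication (1 if x ≤ y else y) would give 0.17.

0.27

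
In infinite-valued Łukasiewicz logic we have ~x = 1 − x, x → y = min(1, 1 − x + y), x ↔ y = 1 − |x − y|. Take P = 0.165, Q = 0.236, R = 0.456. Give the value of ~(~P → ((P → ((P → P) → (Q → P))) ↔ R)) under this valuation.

0.379

~P = 1 − 0.165 = 0.835
P → P = min(1, 1 − 0.165 + 0.165) = min(1, 1.000) = 1.000
Q → P = min(1, 1 − 0.236 + 0.165) = min(1, 0.929) = 0.929
(P → P) → (Q → P) = min(1, 1 − 1.000 + 0.929) = min(1, 0.929) = 0.929
P → ((P → P) → (Q → P)) = min(1, 1 − 0.165 + 0.929) = min(1, 1.764) = 1.000
(P → ((P → P) → (Q → P))) ↔ R = 1 − |1.000 − 0.456| = 1 − 0.544 = 0.456
~P → ((P → ((P → P) → (Q → P))) ↔ R) = min(1, 1 − 0.835 + 0.456) = min(1, 0.621) = 0.621
~(~P → ((P → ((P → P) → (Q → P))) ↔ R)) = 1 − 0.621 = 0.379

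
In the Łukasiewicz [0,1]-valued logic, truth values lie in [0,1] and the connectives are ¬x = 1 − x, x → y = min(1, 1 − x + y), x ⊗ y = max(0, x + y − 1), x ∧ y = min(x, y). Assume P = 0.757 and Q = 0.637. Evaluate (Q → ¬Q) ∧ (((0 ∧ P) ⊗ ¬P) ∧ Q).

0.000

¬Q = 1 − 0.637 = 0.363
Q → ¬Q = min(1, 1 − 0.637 + 0.363) = min(1, 0.726) = 0.726
0 ∧ P = min(0.000, 0.757) = 0.000
¬P = 1 − 0.757 = 0.243
(0 ∧ P) ⊗ ¬P = max(0, 0.000 + 0.243 − 1) = max(0, -0.757) = 0.000
((0 ∧ P) ⊗ ¬P) ∧ Q = min(0.000, 0.637) = 0.000
(Q → ¬Q) ∧ (((0 ∧ P) ⊗ ¬P) ∧ Q) = min(0.726, 0.000) = 0.000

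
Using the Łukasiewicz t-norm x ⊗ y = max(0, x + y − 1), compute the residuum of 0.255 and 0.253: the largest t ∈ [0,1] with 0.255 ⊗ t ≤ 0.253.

The residuum of the Łukasiewicz t-norm gives the supremum: min(1, 1 − 0.255 + 0.253).
1 − 0.255 + 0.253 = 0.998, so t = min(1, 0.998) = 0.998.
Check: 0.255 ⊗ 0.998 = max(0, 0.253) = 0.253 ≤ 0.253.

0.998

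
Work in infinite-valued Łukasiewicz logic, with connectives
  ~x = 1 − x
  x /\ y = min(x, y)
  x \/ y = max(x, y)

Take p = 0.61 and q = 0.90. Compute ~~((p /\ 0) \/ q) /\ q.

p /\ 0 = min(0.61, 0.00) = 0.00
(p /\ 0) \/ q = max(0.00, 0.90) = 0.90
~((p /\ 0) \/ q) = 1 − 0.90 = 0.10
~~((p /\ 0) \/ q) = 1 − 0.10 = 0.90
~~((p /\ 0) \/ q) /\ q = min(0.90, 0.90) = 0.90

0.90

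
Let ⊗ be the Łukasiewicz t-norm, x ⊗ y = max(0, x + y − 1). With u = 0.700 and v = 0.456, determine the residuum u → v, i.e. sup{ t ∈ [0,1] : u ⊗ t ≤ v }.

The residuum of the Łukasiewicz t-norm gives the supremum: min(1, 1 − 0.700 + 0.456).
1 − 0.700 + 0.456 = 0.756, so t = min(1, 0.756) = 0.756.
Check: 0.700 ⊗ 0.756 = max(0, 0.456) = 0.456 ≤ 0.456.

0.756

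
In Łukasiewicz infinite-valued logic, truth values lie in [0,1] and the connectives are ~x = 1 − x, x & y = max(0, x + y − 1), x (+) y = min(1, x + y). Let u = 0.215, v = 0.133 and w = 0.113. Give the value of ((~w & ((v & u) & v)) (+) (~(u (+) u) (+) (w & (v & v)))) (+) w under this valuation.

~w = 1 − 0.113 = 0.887
v & u = max(0, 0.133 + 0.215 − 1) = max(0, -0.652) = 0.000
(v & u) & v = max(0, 0.000 + 0.133 − 1) = max(0, -0.867) = 0.000
~w & ((v & u) & v) = max(0, 0.887 + 0.000 − 1) = max(0, -0.113) = 0.000
u (+) u = min(1, 0.215 + 0.215) = min(1, 0.430) = 0.430
~(u (+) u) = 1 − 0.430 = 0.570
v & v = max(0, 0.133 + 0.133 − 1) = max(0, -0.734) = 0.000
w & (v & v) = max(0, 0.113 + 0.000 − 1) = max(0, -0.887) = 0.000
~(u (+) u) (+) (w & (v & v)) = min(1, 0.570 + 0.000) = min(1, 0.570) = 0.570
(~w & ((v & u) & v)) (+) (~(u (+) u) (+) (w & (v & v))) = min(1, 0.000 + 0.570) = min(1, 0.570) = 0.570
((~w & ((v & u) & v)) (+) (~(u (+) u) (+) (w & (v & v)))) (+) w = min(1, 0.570 + 0.113) = min(1, 0.683) = 0.683

0.683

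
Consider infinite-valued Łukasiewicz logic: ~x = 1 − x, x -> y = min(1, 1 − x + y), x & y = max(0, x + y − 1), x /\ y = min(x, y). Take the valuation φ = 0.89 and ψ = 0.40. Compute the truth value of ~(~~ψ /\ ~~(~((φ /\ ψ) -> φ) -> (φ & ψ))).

0.60

~ψ = 1 − 0.40 = 0.60
~~ψ = 1 − 0.60 = 0.40
φ /\ ψ = min(0.89, 0.40) = 0.40
(φ /\ ψ) -> φ = min(1, 1 − 0.40 + 0.89) = min(1, 1.49) = 1.00
~((φ /\ ψ) -> φ) = 1 − 1.00 = 0.00
φ & ψ = max(0, 0.89 + 0.40 − 1) = max(0, 0.29) = 0.29
~((φ /\ ψ) -> φ) -> (φ & ψ) = min(1, 1 − 0.00 + 0.29) = min(1, 1.29) = 1.00
~(~((φ /\ ψ) -> φ) -> (φ & ψ)) = 1 − 1.00 = 0.00
~~(~((φ /\ ψ) -> φ) -> (φ & ψ)) = 1 − 0.00 = 1.00
~~ψ /\ ~~(~((φ /\ ψ) -> φ) -> (φ & ψ)) = min(0.40, 1.00) = 0.40
~(~~ψ /\ ~~(~((φ /\ ψ) -> φ) -> (φ & ψ))) = 1 − 0.40 = 0.60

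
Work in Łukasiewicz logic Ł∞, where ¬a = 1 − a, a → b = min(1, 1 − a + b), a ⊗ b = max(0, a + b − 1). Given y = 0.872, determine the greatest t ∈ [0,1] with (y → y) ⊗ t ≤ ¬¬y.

0.872

y → y = min(1, 1 − 0.872 + 0.872) = min(1, 1.000) = 1.000
So the left factor is y → y = 1.000.
¬y = 1 − 0.872 = 0.128
¬¬y = 1 − 0.128 = 0.872
So the right-hand bound is ¬¬y = 0.872.
The residuum of the Łukasiewicz t-norm gives the supremum: min(1, 1 − 1.000 + 0.872).
1 − 1.000 + 0.872 = 0.872, so t = min(1, 0.872) = 0.872.
Check: 1.000 ⊗ 0.872 = max(0, 0.872) = 0.872 ≤ 0.872.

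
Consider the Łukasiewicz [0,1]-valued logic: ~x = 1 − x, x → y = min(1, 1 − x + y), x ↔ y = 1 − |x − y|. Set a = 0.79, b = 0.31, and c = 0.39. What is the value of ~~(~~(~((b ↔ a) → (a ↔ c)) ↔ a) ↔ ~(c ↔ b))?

b ↔ a = 1 − |0.31 − 0.79| = 1 − 0.48 = 0.52
a ↔ c = 1 − |0.79 − 0.39| = 1 − 0.40 = 0.60
(b ↔ a) → (a ↔ c) = min(1, 1 − 0.52 + 0.60) = min(1, 1.08) = 1.00
~((b ↔ a) → (a ↔ c)) = 1 − 1.00 = 0.00
~((b ↔ a) → (a ↔ c)) ↔ a = 1 − |0.00 − 0.79| = 1 − 0.79 = 0.21
~(~((b ↔ a) → (a ↔ c)) ↔ a) = 1 − 0.21 = 0.79
~~(~((b ↔ a) → (a ↔ c)) ↔ a) = 1 − 0.79 = 0.21
c ↔ b = 1 − |0.39 − 0.31| = 1 − 0.08 = 0.92
~(c ↔ b) = 1 − 0.92 = 0.08
~~(~((b ↔ a) → (a ↔ c)) ↔ a) ↔ ~(c ↔ b) = 1 − |0.21 − 0.08| = 1 − 0.13 = 0.87
~(~~(~((b ↔ a) → (a ↔ c)) ↔ a) ↔ ~(c ↔ b)) = 1 − 0.87 = 0.13
~~(~~(~((b ↔ a) → (a ↔ c)) ↔ a) ↔ ~(c ↔ b)) = 1 − 0.13 = 0.87

0.87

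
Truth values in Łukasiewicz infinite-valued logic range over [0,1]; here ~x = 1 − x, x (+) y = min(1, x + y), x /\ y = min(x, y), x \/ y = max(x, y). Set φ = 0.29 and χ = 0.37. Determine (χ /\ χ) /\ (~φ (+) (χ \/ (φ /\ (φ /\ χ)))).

0.37

χ /\ χ = min(0.37, 0.37) = 0.37
~φ = 1 − 0.29 = 0.71
φ /\ χ = min(0.29, 0.37) = 0.29
φ /\ (φ /\ χ) = min(0.29, 0.29) = 0.29
χ \/ (φ /\ (φ /\ χ)) = max(0.37, 0.29) = 0.37
~φ (+) (χ \/ (φ /\ (φ /\ χ))) = min(1, 0.71 + 0.37) = min(1, 1.08) = 1.00
(χ /\ χ) /\ (~φ (+) (χ \/ (φ /\ (φ /\ χ)))) = min(0.37, 1.00) = 0.37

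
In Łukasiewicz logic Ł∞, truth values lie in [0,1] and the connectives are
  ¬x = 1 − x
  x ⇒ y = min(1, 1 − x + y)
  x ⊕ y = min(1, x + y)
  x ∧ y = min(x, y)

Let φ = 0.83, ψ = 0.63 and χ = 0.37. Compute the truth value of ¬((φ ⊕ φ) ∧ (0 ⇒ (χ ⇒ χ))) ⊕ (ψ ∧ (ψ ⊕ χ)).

φ ⊕ φ = min(1, 0.83 + 0.83) = min(1, 1.66) = 1.00
χ ⇒ χ = min(1, 1 − 0.37 + 0.37) = min(1, 1.00) = 1.00
0 ⇒ (χ ⇒ χ) = min(1, 1 − 0.00 + 1.00) = min(1, 2.00) = 1.00
(φ ⊕ φ) ∧ (0 ⇒ (χ ⇒ χ)) = min(1.00, 1.00) = 1.00
¬((φ ⊕ φ) ∧ (0 ⇒ (χ ⇒ χ))) = 1 − 1.00 = 0.00
ψ ⊕ χ = min(1, 0.63 + 0.37) = min(1, 1.00) = 1.00
ψ ∧ (ψ ⊕ χ) = min(0.63, 1.00) = 0.63
¬((φ ⊕ φ) ∧ (0 ⇒ (χ ⇒ χ))) ⊕ (ψ ∧ (ψ ⊕ χ)) = min(1, 0.00 + 0.63) = min(1, 0.63) = 0.63

0.63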